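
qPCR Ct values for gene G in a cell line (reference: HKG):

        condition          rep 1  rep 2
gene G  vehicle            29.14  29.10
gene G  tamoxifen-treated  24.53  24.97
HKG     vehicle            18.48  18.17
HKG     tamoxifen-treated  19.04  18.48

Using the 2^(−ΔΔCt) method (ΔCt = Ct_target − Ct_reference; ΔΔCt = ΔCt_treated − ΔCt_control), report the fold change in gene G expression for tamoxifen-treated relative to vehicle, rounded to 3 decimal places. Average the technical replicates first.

Mean Ct: gene G vehicle 29.120; gene G tamoxifen-treated 24.750; HKG vehicle 18.325; HKG tamoxifen-treated 18.760
ΔCt(vehicle) = 29.120 − 18.325 = 10.795
ΔCt(tamoxifen-treated) = 24.750 − 18.760 = 5.990
ΔΔCt = 5.990 − 10.795 = -4.805
Fold change = 2^(−(-4.805)) = 2^4.805 = 27.9543

27.954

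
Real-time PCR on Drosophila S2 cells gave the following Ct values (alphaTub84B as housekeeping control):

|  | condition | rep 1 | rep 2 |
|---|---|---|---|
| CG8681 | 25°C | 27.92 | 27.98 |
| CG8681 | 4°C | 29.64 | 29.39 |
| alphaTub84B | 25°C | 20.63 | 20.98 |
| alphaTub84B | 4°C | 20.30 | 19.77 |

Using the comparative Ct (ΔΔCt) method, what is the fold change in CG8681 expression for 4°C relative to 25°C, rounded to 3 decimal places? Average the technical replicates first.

0.198

Mean Ct: CG8681 25°C 27.950; CG8681 4°C 29.515; alphaTub84B 25°C 20.805; alphaTub84B 4°C 20.035
ΔCt(25°C) = 27.950 − 20.805 = 7.145
ΔCt(4°C) = 29.515 − 20.035 = 9.480
ΔΔCt = 9.480 − 7.145 = 2.335
Fold change = 2^(−2.335) = 0.1982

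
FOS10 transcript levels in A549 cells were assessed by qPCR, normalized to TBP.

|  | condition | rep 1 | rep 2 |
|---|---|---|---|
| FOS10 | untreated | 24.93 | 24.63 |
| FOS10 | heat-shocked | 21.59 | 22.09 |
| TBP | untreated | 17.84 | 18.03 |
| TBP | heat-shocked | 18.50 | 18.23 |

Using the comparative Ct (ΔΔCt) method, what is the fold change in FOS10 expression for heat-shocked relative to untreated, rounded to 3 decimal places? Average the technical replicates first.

10.339

Mean Ct: FOS10 untreated 24.780; FOS10 heat-shocked 21.840; TBP untreated 17.935; TBP heat-shocked 18.365
ΔCt(untreated) = 24.780 − 17.935 = 6.845
ΔCt(heat-shocked) = 21.840 − 18.365 = 3.475
ΔΔCt = 3.475 − 6.845 = -3.370
Fold change = 2^(−(-3.370)) = 2^3.370 = 10.3388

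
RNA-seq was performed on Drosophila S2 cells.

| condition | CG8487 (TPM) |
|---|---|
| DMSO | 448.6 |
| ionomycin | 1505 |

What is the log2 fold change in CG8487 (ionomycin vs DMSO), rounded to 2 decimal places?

Fold change = 1505 / 448.6 = 3.3549
log2(3.3549) = 1.746

1.75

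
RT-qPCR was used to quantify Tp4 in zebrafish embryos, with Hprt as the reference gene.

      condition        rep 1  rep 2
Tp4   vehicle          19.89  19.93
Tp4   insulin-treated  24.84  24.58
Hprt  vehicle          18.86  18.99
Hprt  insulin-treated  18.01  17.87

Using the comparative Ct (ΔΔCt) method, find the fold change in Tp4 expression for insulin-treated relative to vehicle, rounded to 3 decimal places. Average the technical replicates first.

0.018

Mean Ct: Tp4 vehicle 19.910; Tp4 insulin-treated 24.710; Hprt vehicle 18.925; Hprt insulin-treated 17.940
ΔCt(vehicle) = 19.910 − 18.925 = 0.985
ΔCt(insulin-treated) = 24.710 − 17.940 = 6.770
ΔΔCt = 6.770 − 0.985 = 5.785
Fold change = 2^(−5.785) = 0.0181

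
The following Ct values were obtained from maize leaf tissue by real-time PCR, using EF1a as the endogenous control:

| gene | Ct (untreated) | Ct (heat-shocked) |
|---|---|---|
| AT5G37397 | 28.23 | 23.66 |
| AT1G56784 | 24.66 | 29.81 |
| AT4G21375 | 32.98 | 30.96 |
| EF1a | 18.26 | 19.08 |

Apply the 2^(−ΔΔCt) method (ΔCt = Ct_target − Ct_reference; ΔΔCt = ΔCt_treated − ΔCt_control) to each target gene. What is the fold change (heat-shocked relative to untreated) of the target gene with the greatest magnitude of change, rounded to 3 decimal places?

41.933

AT5G37397: ΔΔCt = (23.66−19.08) − (28.23−18.26) = 4.58 − 9.97 = -5.39; fold change = 2^5.39 = 41.933
AT1G56784: ΔΔCt = (29.81−19.08) − (24.66−18.26) = 10.73 − 6.40 = 4.33; fold change = 2^-4.33 = 0.050
AT4G21375: ΔΔCt = (30.96−19.08) − (32.98−18.26) = 11.88 − 14.72 = -2.84; fold change = 2^2.84 = 7.160
AT5G37397 has the largest |ΔΔCt| = 5.39.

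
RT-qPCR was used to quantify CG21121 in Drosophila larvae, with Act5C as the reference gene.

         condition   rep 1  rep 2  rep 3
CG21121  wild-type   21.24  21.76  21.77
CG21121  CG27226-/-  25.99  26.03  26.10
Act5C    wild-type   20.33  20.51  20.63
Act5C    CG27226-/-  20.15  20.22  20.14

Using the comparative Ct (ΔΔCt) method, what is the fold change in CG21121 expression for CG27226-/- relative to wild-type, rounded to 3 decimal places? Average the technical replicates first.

Mean Ct: CG21121 wild-type 21.590; CG21121 CG27226-/- 26.040; Act5C wild-type 20.490; Act5C CG27226-/- 20.170
ΔCt(wild-type) = 21.590 − 20.490 = 1.100
ΔCt(CG27226-/-) = 26.040 − 20.170 = 5.870
ΔΔCt = 5.870 − 1.100 = 4.770
Fold change = 2^(−4.770) = 0.0367

0.037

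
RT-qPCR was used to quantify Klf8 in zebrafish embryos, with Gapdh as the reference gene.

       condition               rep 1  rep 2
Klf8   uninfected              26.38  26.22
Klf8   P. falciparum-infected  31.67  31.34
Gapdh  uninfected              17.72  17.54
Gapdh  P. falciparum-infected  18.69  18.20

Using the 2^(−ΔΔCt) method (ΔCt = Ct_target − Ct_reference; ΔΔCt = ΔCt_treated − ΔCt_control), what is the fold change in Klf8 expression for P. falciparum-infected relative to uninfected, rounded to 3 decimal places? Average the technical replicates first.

Mean Ct: Klf8 uninfected 26.300; Klf8 P. falciparum-infected 31.505; Gapdh uninfected 17.630; Gapdh P. falciparum-infected 18.445
ΔCt(uninfected) = 26.300 − 17.630 = 8.670
ΔCt(P. falciparum-infected) = 31.505 − 18.445 = 13.060
ΔΔCt = 13.060 − 8.670 = 4.390
Fold change = 2^(−4.390) = 0.0477

0.048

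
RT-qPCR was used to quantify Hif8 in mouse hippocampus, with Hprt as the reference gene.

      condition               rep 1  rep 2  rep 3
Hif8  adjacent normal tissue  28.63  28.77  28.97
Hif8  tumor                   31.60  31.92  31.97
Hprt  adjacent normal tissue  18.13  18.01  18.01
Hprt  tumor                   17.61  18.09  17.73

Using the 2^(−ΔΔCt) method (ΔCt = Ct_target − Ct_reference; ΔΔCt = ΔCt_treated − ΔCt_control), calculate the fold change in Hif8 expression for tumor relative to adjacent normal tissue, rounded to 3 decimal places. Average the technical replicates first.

Mean Ct: Hif8 adjacent normal tissue 28.790; Hif8 tumor 31.830; Hprt adjacent normal tissue 18.050; Hprt tumor 17.810
ΔCt(adjacent normal tissue) = 28.790 − 18.050 = 10.740
ΔCt(tumor) = 31.830 − 17.810 = 14.020
ΔΔCt = 14.020 − 10.740 = 3.280
Fold change = 2^(−3.280) = 0.1029

0.103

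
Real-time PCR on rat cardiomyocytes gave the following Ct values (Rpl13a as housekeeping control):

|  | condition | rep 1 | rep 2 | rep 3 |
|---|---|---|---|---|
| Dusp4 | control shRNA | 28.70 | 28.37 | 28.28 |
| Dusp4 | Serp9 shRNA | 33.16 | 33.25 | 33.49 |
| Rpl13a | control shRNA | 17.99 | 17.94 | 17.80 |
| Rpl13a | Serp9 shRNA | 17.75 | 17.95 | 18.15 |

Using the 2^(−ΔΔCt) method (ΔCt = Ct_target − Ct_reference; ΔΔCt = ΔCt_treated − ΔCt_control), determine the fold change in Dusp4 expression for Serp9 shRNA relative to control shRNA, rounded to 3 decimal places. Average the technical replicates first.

Mean Ct: Dusp4 control shRNA 28.450; Dusp4 Serp9 shRNA 33.300; Rpl13a control shRNA 17.910; Rpl13a Serp9 shRNA 17.950
ΔCt(control shRNA) = 28.450 − 17.910 = 10.540
ΔCt(Serp9 shRNA) = 33.300 − 17.950 = 15.350
ΔΔCt = 15.350 − 10.540 = 4.810
Fold change = 2^(−4.810) = 0.0356

0.036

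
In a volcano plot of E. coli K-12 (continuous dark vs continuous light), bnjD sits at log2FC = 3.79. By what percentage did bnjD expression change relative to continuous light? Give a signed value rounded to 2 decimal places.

1283.26%

Fold change = 2^(3.79) = 13.8326
Percent change = (FC − 1) × 100% = (13.8326 − 1) × 100 = 1283.26%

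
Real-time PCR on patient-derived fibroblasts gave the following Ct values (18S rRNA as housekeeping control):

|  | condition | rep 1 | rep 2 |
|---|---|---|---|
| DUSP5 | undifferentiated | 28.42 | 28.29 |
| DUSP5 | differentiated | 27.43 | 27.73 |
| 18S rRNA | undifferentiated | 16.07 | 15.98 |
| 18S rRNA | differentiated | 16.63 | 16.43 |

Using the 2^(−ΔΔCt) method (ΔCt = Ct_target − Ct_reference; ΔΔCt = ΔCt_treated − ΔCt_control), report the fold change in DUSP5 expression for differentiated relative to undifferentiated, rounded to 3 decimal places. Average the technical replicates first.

2.428

Mean Ct: DUSP5 undifferentiated 28.355; DUSP5 differentiated 27.580; 18S rRNA undifferentiated 16.025; 18S rRNA differentiated 16.530
ΔCt(undifferentiated) = 28.355 − 16.025 = 12.330
ΔCt(differentiated) = 27.580 − 16.530 = 11.050
ΔΔCt = 11.050 − 12.330 = -1.280
Fold change = 2^(−(-1.280)) = 2^1.280 = 2.4284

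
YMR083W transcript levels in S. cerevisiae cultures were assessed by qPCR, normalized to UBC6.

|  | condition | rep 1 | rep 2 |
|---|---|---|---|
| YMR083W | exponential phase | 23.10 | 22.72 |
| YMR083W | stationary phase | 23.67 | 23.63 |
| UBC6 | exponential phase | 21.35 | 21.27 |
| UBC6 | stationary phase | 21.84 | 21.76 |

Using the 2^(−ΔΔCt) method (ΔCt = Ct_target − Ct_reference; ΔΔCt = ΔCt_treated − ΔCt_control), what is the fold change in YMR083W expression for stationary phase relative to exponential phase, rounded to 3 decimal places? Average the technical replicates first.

Mean Ct: YMR083W exponential phase 22.910; YMR083W stationary phase 23.650; UBC6 exponential phase 21.310; UBC6 stationary phase 21.800
ΔCt(exponential phase) = 22.910 − 21.310 = 1.600
ΔCt(stationary phase) = 23.650 − 21.800 = 1.850
ΔΔCt = 1.850 − 1.600 = 0.250
Fold change = 2^(−0.250) = 0.8409

0.841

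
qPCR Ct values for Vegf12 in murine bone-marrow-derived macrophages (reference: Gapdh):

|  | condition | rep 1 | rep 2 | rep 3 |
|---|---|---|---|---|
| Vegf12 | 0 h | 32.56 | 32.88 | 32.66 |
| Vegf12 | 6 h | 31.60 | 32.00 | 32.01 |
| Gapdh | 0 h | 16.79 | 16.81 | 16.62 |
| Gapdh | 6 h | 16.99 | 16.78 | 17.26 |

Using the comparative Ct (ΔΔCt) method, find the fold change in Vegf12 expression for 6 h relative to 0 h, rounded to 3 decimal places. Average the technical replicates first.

2.144

Mean Ct: Vegf12 0 h 32.700; Vegf12 6 h 31.870; Gapdh 0 h 16.740; Gapdh 6 h 17.010
ΔCt(0 h) = 32.700 − 16.740 = 15.960
ΔCt(6 h) = 31.870 − 17.010 = 14.860
ΔΔCt = 14.860 − 15.960 = -1.100
Fold change = 2^(−(-1.100)) = 2^1.100 = 2.1435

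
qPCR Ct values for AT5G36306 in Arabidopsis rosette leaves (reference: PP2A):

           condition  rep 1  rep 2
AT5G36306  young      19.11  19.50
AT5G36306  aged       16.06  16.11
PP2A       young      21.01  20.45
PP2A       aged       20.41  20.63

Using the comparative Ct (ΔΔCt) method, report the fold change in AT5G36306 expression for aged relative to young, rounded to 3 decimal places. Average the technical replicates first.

Mean Ct: AT5G36306 young 19.305; AT5G36306 aged 16.085; PP2A young 20.730; PP2A aged 20.520
ΔCt(young) = 19.305 − 20.730 = -1.425
ΔCt(aged) = 16.085 − 20.520 = -4.435
ΔΔCt = -4.435 − (-1.425) = -3.010
Fold change = 2^(−(-3.010)) = 2^3.010 = 8.0556

8.056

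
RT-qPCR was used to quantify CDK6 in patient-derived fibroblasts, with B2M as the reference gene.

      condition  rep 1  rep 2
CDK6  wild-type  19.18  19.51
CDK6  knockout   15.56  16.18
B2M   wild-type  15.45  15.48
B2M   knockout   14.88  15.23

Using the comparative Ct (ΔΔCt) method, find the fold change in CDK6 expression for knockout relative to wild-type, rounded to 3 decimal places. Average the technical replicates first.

8.369

Mean Ct: CDK6 wild-type 19.345; CDK6 knockout 15.870; B2M wild-type 15.465; B2M knockout 15.055
ΔCt(wild-type) = 19.345 − 15.465 = 3.880
ΔCt(knockout) = 15.870 − 15.055 = 0.815
ΔΔCt = 0.815 − 3.880 = -3.065
Fold change = 2^(−(-3.065)) = 2^3.065 = 8.3687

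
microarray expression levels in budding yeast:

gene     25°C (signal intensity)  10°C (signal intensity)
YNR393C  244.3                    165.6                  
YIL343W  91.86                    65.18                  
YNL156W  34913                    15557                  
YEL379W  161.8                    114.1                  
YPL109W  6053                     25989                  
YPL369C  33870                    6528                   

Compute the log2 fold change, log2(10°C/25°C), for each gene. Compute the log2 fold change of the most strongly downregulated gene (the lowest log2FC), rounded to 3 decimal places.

log2(165.6/244.3) = -0.561  (YNR393C)
log2(65.18/91.86) = -0.495  (YIL343W)
log2(15557/34913) = -1.166  (YNL156W)
log2(114.1/161.8) = -0.504  (YEL379W)
log2(25989/6053) = 2.102  (YPL109W)
log2(6528/33870) = -2.375  (YPL369C)
YPL369C is most strongly downregulated.

-2.375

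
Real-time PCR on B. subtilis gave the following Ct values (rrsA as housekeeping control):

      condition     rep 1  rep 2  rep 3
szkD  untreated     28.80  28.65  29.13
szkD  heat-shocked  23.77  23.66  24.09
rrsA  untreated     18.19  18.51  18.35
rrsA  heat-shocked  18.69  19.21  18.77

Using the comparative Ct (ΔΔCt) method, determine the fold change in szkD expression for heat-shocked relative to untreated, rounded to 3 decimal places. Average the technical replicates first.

Mean Ct: szkD untreated 28.860; szkD heat-shocked 23.840; rrsA untreated 18.350; rrsA heat-shocked 18.890
ΔCt(untreated) = 28.860 − 18.350 = 10.510
ΔCt(heat-shocked) = 23.840 − 18.890 = 4.950
ΔΔCt = 4.950 − 10.510 = -5.560
Fold change = 2^(−(-5.560)) = 2^5.560 = 47.1766

47.177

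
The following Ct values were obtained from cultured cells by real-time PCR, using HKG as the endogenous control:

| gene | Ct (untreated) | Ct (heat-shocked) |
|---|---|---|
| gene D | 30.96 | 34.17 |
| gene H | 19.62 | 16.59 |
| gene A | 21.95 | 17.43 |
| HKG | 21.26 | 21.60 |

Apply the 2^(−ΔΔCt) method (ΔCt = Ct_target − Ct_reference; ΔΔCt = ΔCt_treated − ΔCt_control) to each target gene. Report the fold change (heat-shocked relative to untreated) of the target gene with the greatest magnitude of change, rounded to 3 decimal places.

29.041

gene D: ΔΔCt = (34.17−21.60) − (30.96−21.26) = 12.57 − 9.70 = 2.87; fold change = 2^-2.87 = 0.137
gene H: ΔΔCt = (16.59−21.60) − (19.62−21.26) = -5.01 − (-1.64) = -3.37; fold change = 2^3.37 = 10.339
gene A: ΔΔCt = (17.43−21.60) − (21.95−21.26) = -4.17 − 0.69 = -4.86; fold change = 2^4.86 = 29.041
gene A has the largest |ΔΔCt| = 4.86.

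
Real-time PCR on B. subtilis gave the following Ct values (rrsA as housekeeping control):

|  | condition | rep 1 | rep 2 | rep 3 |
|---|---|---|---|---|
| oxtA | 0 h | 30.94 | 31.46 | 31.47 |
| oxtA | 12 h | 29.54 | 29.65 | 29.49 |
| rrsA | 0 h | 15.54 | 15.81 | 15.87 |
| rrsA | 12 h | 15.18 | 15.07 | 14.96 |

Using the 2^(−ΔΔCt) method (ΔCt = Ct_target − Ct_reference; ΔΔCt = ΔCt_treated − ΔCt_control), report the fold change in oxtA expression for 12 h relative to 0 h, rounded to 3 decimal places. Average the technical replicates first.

2.085

Mean Ct: oxtA 0 h 31.290; oxtA 12 h 29.560; rrsA 0 h 15.740; rrsA 12 h 15.070
ΔCt(0 h) = 31.290 − 15.740 = 15.550
ΔCt(12 h) = 29.560 − 15.070 = 14.490
ΔΔCt = 14.490 − 15.550 = -1.060
Fold change = 2^(−(-1.060)) = 2^1.060 = 2.0849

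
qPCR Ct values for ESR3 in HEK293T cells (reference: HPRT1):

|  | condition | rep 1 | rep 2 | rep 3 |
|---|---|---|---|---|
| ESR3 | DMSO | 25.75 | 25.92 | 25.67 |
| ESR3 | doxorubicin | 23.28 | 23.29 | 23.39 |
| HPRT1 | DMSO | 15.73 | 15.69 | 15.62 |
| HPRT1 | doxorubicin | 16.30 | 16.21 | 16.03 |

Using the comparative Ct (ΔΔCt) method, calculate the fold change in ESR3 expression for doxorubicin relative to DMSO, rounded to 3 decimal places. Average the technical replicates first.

Mean Ct: ESR3 DMSO 25.780; ESR3 doxorubicin 23.320; HPRT1 DMSO 15.680; HPRT1 doxorubicin 16.180
ΔCt(DMSO) = 25.780 − 15.680 = 10.100
ΔCt(doxorubicin) = 23.320 − 16.180 = 7.140
ΔΔCt = 7.140 − 10.100 = -2.960
Fold change = 2^(−(-2.960)) = 2^2.960 = 7.7812

7.781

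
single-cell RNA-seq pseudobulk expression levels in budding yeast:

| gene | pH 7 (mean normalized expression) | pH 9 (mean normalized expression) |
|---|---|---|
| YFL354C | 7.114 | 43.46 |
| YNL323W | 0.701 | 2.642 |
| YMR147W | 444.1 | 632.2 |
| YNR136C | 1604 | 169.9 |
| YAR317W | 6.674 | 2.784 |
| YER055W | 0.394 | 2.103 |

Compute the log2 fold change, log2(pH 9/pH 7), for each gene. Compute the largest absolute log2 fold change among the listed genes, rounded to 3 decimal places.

3.239

log2(43.46/7.114) = 2.611  (YFL354C)
log2(2.642/0.701) = 1.914  (YNL323W)
log2(632.2/444.1) = 0.509  (YMR147W)
log2(169.9/1604) = -3.239  (YNR136C)
log2(2.784/6.674) = -1.261  (YAR317W)
log2(2.103/0.394) = 2.416  (YER055W)
The largest magnitude belongs to YNR136C.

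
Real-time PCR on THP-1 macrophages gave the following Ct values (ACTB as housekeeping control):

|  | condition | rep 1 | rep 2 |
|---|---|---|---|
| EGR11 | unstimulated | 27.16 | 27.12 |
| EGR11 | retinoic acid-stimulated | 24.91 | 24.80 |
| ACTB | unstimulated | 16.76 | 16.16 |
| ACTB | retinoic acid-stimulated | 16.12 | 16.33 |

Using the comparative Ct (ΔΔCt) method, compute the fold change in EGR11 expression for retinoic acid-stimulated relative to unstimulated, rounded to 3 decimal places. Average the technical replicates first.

4.141

Mean Ct: EGR11 unstimulated 27.140; EGR11 retinoic acid-stimulated 24.855; ACTB unstimulated 16.460; ACTB retinoic acid-stimulated 16.225
ΔCt(unstimulated) = 27.140 − 16.460 = 10.680
ΔCt(retinoic acid-stimulated) = 24.855 − 16.225 = 8.630
ΔΔCt = 8.630 − 10.680 = -2.050
Fold change = 2^(−(-2.050)) = 2^2.050 = 4.1411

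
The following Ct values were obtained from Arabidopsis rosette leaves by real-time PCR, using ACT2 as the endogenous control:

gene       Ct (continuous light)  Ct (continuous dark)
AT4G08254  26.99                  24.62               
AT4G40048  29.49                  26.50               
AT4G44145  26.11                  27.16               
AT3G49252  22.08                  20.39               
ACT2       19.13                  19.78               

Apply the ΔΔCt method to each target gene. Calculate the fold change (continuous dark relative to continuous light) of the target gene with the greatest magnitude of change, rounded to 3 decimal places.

AT4G08254: ΔΔCt = (24.62−19.78) − (26.99−19.13) = 4.84 − 7.86 = -3.02; fold change = 2^3.02 = 8.112
AT4G40048: ΔΔCt = (26.50−19.78) − (29.49−19.13) = 6.72 − 10.36 = -3.64; fold change = 2^3.64 = 12.467
AT4G44145: ΔΔCt = (27.16−19.78) − (26.11−19.13) = 7.38 − 6.98 = 0.40; fold change = 2^-0.40 = 0.758
AT3G49252: ΔΔCt = (20.39−19.78) − (22.08−19.13) = 0.61 − 2.95 = -2.34; fold change = 2^2.34 = 5.063
AT4G40048 has the largest |ΔΔCt| = 3.64.

12.467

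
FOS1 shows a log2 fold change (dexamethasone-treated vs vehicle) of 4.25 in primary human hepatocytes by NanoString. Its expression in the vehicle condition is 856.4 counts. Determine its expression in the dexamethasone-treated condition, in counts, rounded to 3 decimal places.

16294.992

Fold change = 2^(4.25) = 19.0273
dexamethasone-treated expression = 856.4 × 19.0273 = 16294.992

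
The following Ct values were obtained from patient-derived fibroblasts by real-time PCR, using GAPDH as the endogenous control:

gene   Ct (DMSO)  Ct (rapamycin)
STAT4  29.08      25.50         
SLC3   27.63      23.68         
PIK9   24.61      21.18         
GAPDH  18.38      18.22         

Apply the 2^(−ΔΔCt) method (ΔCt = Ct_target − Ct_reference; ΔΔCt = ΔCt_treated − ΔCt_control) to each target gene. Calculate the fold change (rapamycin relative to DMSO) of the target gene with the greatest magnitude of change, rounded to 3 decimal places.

STAT4: ΔΔCt = (25.50−18.22) − (29.08−18.38) = 7.28 − 10.70 = -3.42; fold change = 2^3.42 = 10.703
SLC3: ΔΔCt = (23.68−18.22) − (27.63−18.38) = 5.46 − 9.25 = -3.79; fold change = 2^3.79 = 13.833
PIK9: ΔΔCt = (21.18−18.22) − (24.61−18.38) = 2.96 − 6.23 = -3.27; fold change = 2^3.27 = 9.646
SLC3 has the largest |ΔΔCt| = 3.79.

13.833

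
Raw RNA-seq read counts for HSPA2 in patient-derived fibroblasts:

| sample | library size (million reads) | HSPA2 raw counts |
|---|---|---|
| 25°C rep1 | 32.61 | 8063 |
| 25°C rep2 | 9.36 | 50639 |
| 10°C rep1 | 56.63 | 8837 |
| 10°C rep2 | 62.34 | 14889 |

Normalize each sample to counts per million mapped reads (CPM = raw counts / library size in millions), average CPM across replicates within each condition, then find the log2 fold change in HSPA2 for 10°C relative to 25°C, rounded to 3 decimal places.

-3.841

CPM(25°C rep1) = 8063 / 32.61 = 247.2554
CPM(25°C rep2) = 50639 / 9.36 = 5410.1496
CPM(10°C rep1) = 8837 / 56.63 = 156.0480
CPM(10°C rep2) = 14889 / 62.34 = 238.8354
mean CPM(25°C) = 2828.7025; mean CPM(10°C) = 197.4417
Fold change = 197.4417 / 2828.7025 = 0.06980
log2(0.06980) = -3.8406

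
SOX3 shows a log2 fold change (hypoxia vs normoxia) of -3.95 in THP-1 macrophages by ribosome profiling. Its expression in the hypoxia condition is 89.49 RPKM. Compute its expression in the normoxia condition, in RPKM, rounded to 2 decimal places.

Fold change = 2^(-3.95) = 0.0647
normoxia expression = 89.49 / 0.0647 = 1383.07

1383.07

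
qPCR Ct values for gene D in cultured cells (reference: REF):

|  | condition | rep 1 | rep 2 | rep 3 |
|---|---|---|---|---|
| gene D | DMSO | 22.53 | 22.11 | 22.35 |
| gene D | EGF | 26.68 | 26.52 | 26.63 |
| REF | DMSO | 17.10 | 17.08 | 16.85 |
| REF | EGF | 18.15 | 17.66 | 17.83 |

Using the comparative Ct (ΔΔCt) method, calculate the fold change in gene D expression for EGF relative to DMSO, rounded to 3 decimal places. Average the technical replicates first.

Mean Ct: gene D DMSO 22.330; gene D EGF 26.610; REF DMSO 17.010; REF EGF 17.880
ΔCt(DMSO) = 22.330 − 17.010 = 5.320
ΔCt(EGF) = 26.610 − 17.880 = 8.730
ΔΔCt = 8.730 − 5.320 = 3.410
Fold change = 2^(−3.410) = 0.0941

0.094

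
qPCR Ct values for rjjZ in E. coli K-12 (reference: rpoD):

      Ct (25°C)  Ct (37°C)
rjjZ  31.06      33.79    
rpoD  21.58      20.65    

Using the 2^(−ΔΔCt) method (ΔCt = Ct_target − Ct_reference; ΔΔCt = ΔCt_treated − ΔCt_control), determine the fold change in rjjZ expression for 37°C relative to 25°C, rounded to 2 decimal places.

0.08

ΔCt(25°C) = 31.060 − 21.580 = 9.480
ΔCt(37°C) = 33.790 − 20.650 = 13.140
ΔΔCt = 13.140 − 9.480 = 3.660
Fold change = 2^(−3.660) = 0.079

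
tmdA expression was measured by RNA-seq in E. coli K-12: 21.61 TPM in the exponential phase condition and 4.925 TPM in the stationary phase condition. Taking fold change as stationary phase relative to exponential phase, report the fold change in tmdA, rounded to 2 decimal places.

0.23

Fold change = 4.925 / 21.61 = 0.228
tmdA is downregulated.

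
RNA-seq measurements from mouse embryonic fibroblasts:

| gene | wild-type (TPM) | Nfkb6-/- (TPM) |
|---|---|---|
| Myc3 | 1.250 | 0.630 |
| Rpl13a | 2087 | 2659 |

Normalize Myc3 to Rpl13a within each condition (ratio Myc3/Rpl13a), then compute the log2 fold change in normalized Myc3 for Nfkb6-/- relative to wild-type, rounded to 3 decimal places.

-1.338

Myc3/Rpl13a (wild-type) = 1.250 / 2087 = 0.00059895
Myc3/Rpl13a (Nfkb6-/-) = 0.630 / 2659 = 0.00023693
Fold change = 0.00023693 / 0.00059895 = 0.3956
log2(0.3956) = -1.3380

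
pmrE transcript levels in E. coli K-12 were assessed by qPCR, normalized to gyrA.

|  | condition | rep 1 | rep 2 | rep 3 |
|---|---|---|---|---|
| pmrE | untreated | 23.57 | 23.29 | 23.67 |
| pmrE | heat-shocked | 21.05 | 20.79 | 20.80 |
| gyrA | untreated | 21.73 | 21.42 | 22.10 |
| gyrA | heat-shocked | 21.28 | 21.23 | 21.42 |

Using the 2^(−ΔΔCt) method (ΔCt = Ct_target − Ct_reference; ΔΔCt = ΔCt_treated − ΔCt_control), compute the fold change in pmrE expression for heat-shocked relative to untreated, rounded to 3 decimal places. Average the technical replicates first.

Mean Ct: pmrE untreated 23.510; pmrE heat-shocked 20.880; gyrA untreated 21.750; gyrA heat-shocked 21.310
ΔCt(untreated) = 23.510 − 21.750 = 1.760
ΔCt(heat-shocked) = 20.880 − 21.310 = -0.430
ΔΔCt = -0.430 − 1.760 = -2.190
Fold change = 2^(−(-2.190)) = 2^2.190 = 4.5631

4.563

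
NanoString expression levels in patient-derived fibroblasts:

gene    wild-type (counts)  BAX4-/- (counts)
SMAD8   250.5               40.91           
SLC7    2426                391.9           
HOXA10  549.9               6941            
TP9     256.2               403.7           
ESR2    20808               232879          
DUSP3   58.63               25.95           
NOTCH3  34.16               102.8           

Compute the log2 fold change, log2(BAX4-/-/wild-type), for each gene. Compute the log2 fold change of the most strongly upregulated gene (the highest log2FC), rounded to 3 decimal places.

log2(40.91/250.5) = -2.614  (SMAD8)
log2(391.9/2426) = -2.630  (SLC7)
log2(6941/549.9) = 3.658  (HOXA10)
log2(403.7/256.2) = 0.656  (TP9)
log2(232879/20808) = 3.484  (ESR2)
log2(25.95/58.63) = -1.176  (DUSP3)
log2(102.8/34.16) = 1.589  (NOTCH3)
HOXA10 is most strongly upregulated.

3.658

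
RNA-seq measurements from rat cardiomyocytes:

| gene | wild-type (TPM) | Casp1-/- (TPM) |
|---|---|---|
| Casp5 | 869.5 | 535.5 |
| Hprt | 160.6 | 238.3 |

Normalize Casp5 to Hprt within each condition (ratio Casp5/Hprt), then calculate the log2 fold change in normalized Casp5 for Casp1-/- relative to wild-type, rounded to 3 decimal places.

-1.269

Casp5/Hprt (wild-type) = 869.5 / 160.6 = 5.4141
Casp5/Hprt (Casp1-/-) = 535.5 / 238.3 = 2.2472
Fold change = 2.2472 / 5.4141 = 0.4151
log2(0.4151) = -1.2686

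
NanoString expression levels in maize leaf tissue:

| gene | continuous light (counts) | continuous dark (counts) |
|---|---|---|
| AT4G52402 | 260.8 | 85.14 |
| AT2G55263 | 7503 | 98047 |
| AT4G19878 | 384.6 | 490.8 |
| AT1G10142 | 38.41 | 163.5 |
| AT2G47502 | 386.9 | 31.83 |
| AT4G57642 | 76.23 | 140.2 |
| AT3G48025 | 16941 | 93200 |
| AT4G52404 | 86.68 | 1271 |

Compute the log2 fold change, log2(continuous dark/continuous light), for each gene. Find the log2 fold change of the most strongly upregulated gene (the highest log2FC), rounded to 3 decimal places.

3.874

log2(85.14/260.8) = -1.615  (AT4G52402)
log2(98047/7503) = 3.708  (AT2G55263)
log2(490.8/384.6) = 0.352  (AT4G19878)
log2(163.5/38.41) = 2.090  (AT1G10142)
log2(31.83/386.9) = -3.604  (AT2G47502)
log2(140.2/76.23) = 0.879  (AT4G57642)
log2(93200/16941) = 2.460  (AT3G48025)
log2(1271/86.68) = 3.874  (AT4G52404)
AT4G52404 is most strongly upregulated.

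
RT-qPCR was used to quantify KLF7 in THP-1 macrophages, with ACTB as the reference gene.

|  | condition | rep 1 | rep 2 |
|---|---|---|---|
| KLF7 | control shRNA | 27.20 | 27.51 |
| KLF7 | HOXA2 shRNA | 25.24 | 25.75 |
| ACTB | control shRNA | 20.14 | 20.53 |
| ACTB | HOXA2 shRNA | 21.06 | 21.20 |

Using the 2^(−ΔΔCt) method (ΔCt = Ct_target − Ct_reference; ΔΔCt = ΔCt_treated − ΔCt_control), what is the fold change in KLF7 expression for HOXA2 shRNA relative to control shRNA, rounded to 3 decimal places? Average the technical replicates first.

Mean Ct: KLF7 control shRNA 27.355; KLF7 HOXA2 shRNA 25.495; ACTB control shRNA 20.335; ACTB HOXA2 shRNA 21.130
ΔCt(control shRNA) = 27.355 − 20.335 = 7.020
ΔCt(HOXA2 shRNA) = 25.495 − 21.130 = 4.365
ΔΔCt = 4.365 − 7.020 = -2.655
Fold change = 2^(−(-2.655)) = 2^2.655 = 6.2985

6.298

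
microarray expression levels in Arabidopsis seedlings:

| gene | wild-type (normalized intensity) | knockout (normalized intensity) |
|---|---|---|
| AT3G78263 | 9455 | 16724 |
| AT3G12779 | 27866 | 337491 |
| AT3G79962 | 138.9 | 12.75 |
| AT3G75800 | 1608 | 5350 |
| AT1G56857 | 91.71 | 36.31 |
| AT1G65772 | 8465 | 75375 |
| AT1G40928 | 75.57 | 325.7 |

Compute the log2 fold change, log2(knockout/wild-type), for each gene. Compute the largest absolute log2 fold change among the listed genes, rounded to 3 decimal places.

log2(16724/9455) = 0.823  (AT3G78263)
log2(337491/27866) = 3.598  (AT3G12779)
log2(12.75/138.9) = -3.445  (AT3G79962)
log2(5350/1608) = 1.734  (AT3G75800)
log2(36.31/91.71) = -1.337  (AT1G56857)
log2(75375/8465) = 3.155  (AT1G65772)
log2(325.7/75.57) = 2.108  (AT1G40928)
The largest magnitude belongs to AT3G12779.

3.598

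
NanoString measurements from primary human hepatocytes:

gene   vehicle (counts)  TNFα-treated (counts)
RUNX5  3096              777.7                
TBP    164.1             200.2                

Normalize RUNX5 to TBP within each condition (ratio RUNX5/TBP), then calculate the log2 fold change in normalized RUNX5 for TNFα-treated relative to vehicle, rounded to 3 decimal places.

RUNX5/TBP (vehicle) = 3096 / 164.1 = 18.867
RUNX5/TBP (TNFα-treated) = 777.7 / 200.2 = 3.8846
Fold change = 3.8846 / 18.867 = 0.2059
log2(0.2059) = -2.2800

-2.280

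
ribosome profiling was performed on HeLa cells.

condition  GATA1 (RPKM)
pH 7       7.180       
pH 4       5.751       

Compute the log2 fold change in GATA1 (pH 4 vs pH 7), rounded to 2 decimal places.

-0.32

Fold change = 5.751 / 7.180 = 0.8010
log2(0.8010) = -0.320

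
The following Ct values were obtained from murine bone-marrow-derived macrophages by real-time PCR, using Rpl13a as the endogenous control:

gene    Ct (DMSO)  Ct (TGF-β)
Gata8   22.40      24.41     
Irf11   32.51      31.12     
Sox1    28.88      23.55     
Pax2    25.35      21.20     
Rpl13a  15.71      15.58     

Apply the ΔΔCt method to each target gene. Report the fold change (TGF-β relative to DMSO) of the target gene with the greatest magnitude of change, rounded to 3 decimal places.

36.758

Gata8: ΔΔCt = (24.41−15.58) − (22.40−15.71) = 8.83 − 6.69 = 2.14; fold change = 2^-2.14 = 0.227
Irf11: ΔΔCt = (31.12−15.58) − (32.51−15.71) = 15.54 − 16.80 = -1.26; fold change = 2^1.26 = 2.395
Sox1: ΔΔCt = (23.55−15.58) − (28.88−15.71) = 7.97 − 13.17 = -5.20; fold change = 2^5.20 = 36.758
Pax2: ΔΔCt = (21.20−15.58) − (25.35−15.71) = 5.62 − 9.64 = -4.02; fold change = 2^4.02 = 16.223
Sox1 has the largest |ΔΔCt| = 5.20.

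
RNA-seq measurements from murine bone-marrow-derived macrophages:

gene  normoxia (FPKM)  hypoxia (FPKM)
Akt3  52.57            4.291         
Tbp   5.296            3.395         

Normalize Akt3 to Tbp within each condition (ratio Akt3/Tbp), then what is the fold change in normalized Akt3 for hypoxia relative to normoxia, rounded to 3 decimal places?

0.127

Akt3/Tbp (normoxia) = 52.57 / 5.296 = 9.9264
Akt3/Tbp (hypoxia) = 4.291 / 3.395 = 1.2639
Fold change = 1.2639 / 9.9264 = 0.1273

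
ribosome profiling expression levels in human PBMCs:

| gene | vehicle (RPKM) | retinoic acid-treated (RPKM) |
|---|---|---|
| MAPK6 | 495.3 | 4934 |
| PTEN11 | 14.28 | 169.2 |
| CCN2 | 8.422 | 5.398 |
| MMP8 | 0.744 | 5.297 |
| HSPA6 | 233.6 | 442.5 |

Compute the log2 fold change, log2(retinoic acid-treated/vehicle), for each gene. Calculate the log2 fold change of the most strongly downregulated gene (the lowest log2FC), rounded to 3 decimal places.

-0.642

log2(4934/495.3) = 3.316  (MAPK6)
log2(169.2/14.28) = 3.567  (PTEN11)
log2(5.398/8.422) = -0.642  (CCN2)
log2(5.297/0.744) = 2.832  (MMP8)
log2(442.5/233.6) = 0.922  (HSPA6)
CCN2 is most strongly downregulated.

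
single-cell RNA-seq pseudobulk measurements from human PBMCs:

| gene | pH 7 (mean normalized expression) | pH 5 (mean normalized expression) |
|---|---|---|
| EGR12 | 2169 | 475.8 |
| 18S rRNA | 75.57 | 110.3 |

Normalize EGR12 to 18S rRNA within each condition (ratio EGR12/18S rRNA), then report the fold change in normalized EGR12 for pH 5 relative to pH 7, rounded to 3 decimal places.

EGR12/18S rRNA (pH 7) = 2169 / 75.57 = 28.702
EGR12/18S rRNA (pH 5) = 475.8 / 110.3 = 4.3137
Fold change = 4.3137 / 28.702 = 0.1503

0.150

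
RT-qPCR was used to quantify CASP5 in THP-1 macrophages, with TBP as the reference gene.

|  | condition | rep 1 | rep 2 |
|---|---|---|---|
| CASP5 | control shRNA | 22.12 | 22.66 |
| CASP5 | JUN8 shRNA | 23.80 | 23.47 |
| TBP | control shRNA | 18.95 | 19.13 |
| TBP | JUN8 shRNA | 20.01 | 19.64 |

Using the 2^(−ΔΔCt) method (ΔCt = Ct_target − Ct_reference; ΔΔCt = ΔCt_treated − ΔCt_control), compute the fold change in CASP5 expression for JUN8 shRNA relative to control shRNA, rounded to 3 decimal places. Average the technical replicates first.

0.727

Mean Ct: CASP5 control shRNA 22.390; CASP5 JUN8 shRNA 23.635; TBP control shRNA 19.040; TBP JUN8 shRNA 19.825
ΔCt(control shRNA) = 22.390 − 19.040 = 3.350
ΔCt(JUN8 shRNA) = 23.635 − 19.825 = 3.810
ΔΔCt = 3.810 − 3.350 = 0.460
Fold change = 2^(−0.460) = 0.7270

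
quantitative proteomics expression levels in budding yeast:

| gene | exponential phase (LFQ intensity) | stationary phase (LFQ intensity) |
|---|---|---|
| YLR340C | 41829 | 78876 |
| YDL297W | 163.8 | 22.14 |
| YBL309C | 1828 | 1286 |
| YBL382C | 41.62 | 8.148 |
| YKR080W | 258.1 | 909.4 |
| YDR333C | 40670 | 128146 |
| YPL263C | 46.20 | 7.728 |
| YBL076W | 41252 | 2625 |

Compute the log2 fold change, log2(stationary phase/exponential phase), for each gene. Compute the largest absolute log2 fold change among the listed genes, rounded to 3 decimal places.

log2(78876/41829) = 0.915  (YLR340C)
log2(22.14/163.8) = -2.887  (YDL297W)
log2(1286/1828) = -0.507  (YBL309C)
log2(8.148/41.62) = -2.353  (YBL382C)
log2(909.4/258.1) = 1.817  (YKR080W)
log2(128146/40670) = 1.656  (YDR333C)
log2(7.728/46.20) = -2.580  (YPL263C)
log2(2625/41252) = -3.974  (YBL076W)
The largest magnitude belongs to YBL076W.

3.974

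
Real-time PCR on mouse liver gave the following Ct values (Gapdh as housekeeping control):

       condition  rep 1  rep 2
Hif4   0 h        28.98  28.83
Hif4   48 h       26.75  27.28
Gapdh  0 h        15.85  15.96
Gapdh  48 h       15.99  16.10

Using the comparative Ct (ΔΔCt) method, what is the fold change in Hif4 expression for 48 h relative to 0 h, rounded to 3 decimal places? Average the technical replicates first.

4.084

Mean Ct: Hif4 0 h 28.905; Hif4 48 h 27.015; Gapdh 0 h 15.905; Gapdh 48 h 16.045
ΔCt(0 h) = 28.905 − 15.905 = 13.000
ΔCt(48 h) = 27.015 − 16.045 = 10.970
ΔΔCt = 10.970 − 13.000 = -2.030
Fold change = 2^(−(-2.030)) = 2^2.030 = 4.0840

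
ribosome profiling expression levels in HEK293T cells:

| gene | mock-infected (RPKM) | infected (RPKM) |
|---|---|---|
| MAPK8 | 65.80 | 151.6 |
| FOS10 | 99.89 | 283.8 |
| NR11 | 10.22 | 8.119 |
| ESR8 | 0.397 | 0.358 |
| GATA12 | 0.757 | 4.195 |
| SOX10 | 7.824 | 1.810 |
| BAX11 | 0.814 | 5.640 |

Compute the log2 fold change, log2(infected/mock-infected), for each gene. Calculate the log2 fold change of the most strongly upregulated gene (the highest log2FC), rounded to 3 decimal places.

2.793

log2(151.6/65.80) = 1.204  (MAPK8)
log2(283.8/99.89) = 1.506  (FOS10)
log2(8.119/10.22) = -0.332  (NR11)
log2(0.358/0.397) = -0.149  (ESR8)
log2(4.195/0.757) = 2.470  (GATA12)
log2(1.810/7.824) = -2.112  (SOX10)
log2(5.640/0.814) = 2.793  (BAX11)
BAX11 is most strongly upregulated.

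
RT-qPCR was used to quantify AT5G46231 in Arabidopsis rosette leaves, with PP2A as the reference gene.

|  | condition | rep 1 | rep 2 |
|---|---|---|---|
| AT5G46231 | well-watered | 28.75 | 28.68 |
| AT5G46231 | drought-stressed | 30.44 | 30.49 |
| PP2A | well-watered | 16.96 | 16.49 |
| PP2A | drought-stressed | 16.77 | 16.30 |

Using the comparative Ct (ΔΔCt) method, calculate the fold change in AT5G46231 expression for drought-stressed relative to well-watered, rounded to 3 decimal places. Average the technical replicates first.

Mean Ct: AT5G46231 well-watered 28.715; AT5G46231 drought-stressed 30.465; PP2A well-watered 16.725; PP2A drought-stressed 16.535
ΔCt(well-watered) = 28.715 − 16.725 = 11.990
ΔCt(drought-stressed) = 30.465 − 16.535 = 13.930
ΔΔCt = 13.930 − 11.990 = 1.940
Fold change = 2^(−1.940) = 0.2606

0.261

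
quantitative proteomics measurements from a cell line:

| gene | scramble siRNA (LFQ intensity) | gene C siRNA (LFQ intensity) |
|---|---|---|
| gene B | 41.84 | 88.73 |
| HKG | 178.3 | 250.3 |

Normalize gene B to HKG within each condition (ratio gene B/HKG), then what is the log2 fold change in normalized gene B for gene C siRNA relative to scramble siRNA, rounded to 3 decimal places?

0.595

gene B/HKG (scramble siRNA) = 41.84 / 178.3 = 0.23466
gene B/HKG (gene C siRNA) = 88.73 / 250.3 = 0.35449
Fold change = 0.35449 / 0.23466 = 1.5107
log2(1.5107) = 0.5952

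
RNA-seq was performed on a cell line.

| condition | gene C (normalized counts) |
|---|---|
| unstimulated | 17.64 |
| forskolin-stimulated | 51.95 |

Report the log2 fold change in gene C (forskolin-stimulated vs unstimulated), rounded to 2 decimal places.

Fold change = 51.95 / 17.64 = 2.9450
log2(2.9450) = 1.558

1.56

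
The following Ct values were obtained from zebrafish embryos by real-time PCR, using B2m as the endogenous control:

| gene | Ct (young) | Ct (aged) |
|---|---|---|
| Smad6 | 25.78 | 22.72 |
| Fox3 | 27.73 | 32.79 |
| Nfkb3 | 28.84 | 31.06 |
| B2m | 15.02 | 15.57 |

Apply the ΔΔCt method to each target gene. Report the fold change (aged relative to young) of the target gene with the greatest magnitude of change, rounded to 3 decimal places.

Smad6: ΔΔCt = (22.72−15.57) − (25.78−15.02) = 7.15 − 10.76 = -3.61; fold change = 2^3.61 = 12.210
Fox3: ΔΔCt = (32.79−15.57) − (27.73−15.02) = 17.22 − 12.71 = 4.51; fold change = 2^-4.51 = 0.044
Nfkb3: ΔΔCt = (31.06−15.57) − (28.84−15.02) = 15.49 − 13.82 = 1.67; fold change = 2^-1.67 = 0.314
Fox3 has the largest |ΔΔCt| = 4.51.

0.044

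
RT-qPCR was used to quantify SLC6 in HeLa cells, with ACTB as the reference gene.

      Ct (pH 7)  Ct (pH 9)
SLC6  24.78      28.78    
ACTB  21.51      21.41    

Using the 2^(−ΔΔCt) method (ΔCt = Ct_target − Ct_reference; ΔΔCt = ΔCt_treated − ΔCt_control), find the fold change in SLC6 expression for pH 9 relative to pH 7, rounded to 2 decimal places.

0.06

ΔCt(pH 7) = 24.780 − 21.510 = 3.270
ΔCt(pH 9) = 28.780 − 21.410 = 7.370
ΔΔCt = 7.370 − 3.270 = 4.100
Fold change = 2^(−4.100) = 0.058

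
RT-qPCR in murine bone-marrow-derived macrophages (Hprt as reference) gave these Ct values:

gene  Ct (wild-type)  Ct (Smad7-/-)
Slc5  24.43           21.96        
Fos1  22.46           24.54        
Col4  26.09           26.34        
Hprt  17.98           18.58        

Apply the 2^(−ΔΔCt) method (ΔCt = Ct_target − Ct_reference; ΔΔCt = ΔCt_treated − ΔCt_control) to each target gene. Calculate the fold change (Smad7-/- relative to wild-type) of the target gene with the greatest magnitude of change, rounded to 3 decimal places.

Slc5: ΔΔCt = (21.96−18.58) − (24.43−17.98) = 3.38 − 6.45 = -3.07; fold change = 2^3.07 = 8.398
Fos1: ΔΔCt = (24.54−18.58) − (22.46−17.98) = 5.96 − 4.48 = 1.48; fold change = 2^-1.48 = 0.358
Col4: ΔΔCt = (26.34−18.58) − (26.09−17.98) = 7.76 − 8.11 = -0.35; fold change = 2^0.35 = 1.275
Slc5 has the largest |ΔΔCt| = 3.07.

8.398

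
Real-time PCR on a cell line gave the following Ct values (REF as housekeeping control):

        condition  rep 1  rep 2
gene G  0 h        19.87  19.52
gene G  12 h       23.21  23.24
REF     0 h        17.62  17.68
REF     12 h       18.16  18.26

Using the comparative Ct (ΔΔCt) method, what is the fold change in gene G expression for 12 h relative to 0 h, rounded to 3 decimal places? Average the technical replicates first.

Mean Ct: gene G 0 h 19.695; gene G 12 h 23.225; REF 0 h 17.650; REF 12 h 18.210
ΔCt(0 h) = 19.695 − 17.650 = 2.045
ΔCt(12 h) = 23.225 − 18.210 = 5.015
ΔΔCt = 5.015 − 2.045 = 2.970
Fold change = 2^(−2.970) = 0.1276

0.128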